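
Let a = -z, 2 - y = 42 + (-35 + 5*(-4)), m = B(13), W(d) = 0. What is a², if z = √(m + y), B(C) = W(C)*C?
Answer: 15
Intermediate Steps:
B(C) = 0 (B(C) = 0*C = 0)
m = 0
y = 15 (y = 2 - (42 + (-35 + 5*(-4))) = 2 - (42 + (-35 - 20)) = 2 - (42 - 55) = 2 - 1*(-13) = 2 + 13 = 15)
z = √15 (z = √(0 + 15) = √15 ≈ 3.8730)
a = -√15 ≈ -3.8730
a² = (-√15)² = 15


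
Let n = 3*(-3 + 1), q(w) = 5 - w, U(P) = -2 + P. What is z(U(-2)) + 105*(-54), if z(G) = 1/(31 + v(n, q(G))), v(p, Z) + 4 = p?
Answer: -119069/21 ≈ -5670.0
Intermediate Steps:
n = -6 (n = 3*(-2) = -6)
v(p, Z) = -4 + p
z(G) = 1/21 (z(G) = 1/(31 + (-4 - 6)) = 1/(31 - 10) = 1/21)
z(U(-2)) + 105*(-54) = 1/21 + 105*(-54) = 1/21 - 5670 = -119069/21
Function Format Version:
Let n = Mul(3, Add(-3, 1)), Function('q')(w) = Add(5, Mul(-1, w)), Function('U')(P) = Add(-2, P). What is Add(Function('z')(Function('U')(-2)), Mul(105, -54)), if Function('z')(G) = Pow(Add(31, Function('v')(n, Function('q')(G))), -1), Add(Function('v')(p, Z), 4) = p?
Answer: Rational(-119069, 21) ≈ -5670.0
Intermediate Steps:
n = -6 (n = Mul(3, -2) = -6)
Function('v')(p, Z) = Add(-4, p)
Function('z')(G) = Rational(1, 21) (Function('z')(G) = Pow(Add(31, Add(-4, -6)), -1) = Pow(Add(31, -10), -1) = Pow(21, -1) = Rational(1, 21))
Add(Function('z')(Function('U')(-2)), Mul(105, -54)) = Add(Rational(1, 21), Mul(105, -54)) = Add(Rational(1, 21), -5670) = Rational(-119069, 21)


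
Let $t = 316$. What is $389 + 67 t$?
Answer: $21561$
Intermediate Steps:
$389 + 67 t = 389 + 67 \cdot 316 = 389 + 21172 = 21561$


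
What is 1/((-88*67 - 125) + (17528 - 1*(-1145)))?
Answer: 1/12652 ≈ 7.9039e-5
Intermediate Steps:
1/((-88*67 - 125) + (17528 - 1*(-1145))) = 1/((-5896 - 125) + (17528 + 1145)) = 1/(-6021 + 18673) = 1/12652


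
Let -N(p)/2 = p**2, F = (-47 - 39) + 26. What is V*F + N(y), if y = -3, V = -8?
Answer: 462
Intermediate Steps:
F = -60 (F = -86 + 26 = -60)
N(p) = -2*p**2
V*F + N(y) = -8*(-60) - 2*(-3)**2 = 480 - 2*9 = 480 - 18 = 462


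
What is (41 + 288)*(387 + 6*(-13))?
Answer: 101661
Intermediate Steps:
(41 + 288)*(387 + 6*(-13)) = 329*(387 - 78) = 329*309 = 101661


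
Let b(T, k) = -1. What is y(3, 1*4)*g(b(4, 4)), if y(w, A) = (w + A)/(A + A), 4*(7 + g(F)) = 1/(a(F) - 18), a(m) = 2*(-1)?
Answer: -3927/640 ≈ -6.1359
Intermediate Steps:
a(m) = -2
g(F) = -561/80 (g(F) = -7 + 1/(4*(-2 - 18)) = -7 + (1/4)/(-20) = -7 + (1/4)*(-1/20) = -7 - 1/80 = -561/80)
y(w, A) = (A + w)/(2*A) (y(w, A) = (A + w)/((2*A)) = (A + w)*(1/(2*A)) = (A + w)/(2*A))
y(3, 1*4)*g(b(4, 4)) = ((1*4 + 3)/(2*((1*4))))*(-561/80) = ((1/2)*(4 + 3)/4)*(-561/80) = ((1/2)*(1/4)*7)*(-561/80) = (7/8)*(-561/80) = -3927/640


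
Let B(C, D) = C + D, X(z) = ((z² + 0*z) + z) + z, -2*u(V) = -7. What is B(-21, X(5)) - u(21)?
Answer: 21/2 ≈ 10.500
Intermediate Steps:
u(V) = 7/2 (u(V) = -½*(-7) = 7/2)
X(z) = z² + 2*z (X(z) = ((z² + 0) + z) + z = (z² + z) + z = (z + z²) + z = z² + 2*z)
B(-21, X(5)) - u(21) = (-21 + 5*(2 + 5)) - 1*7/2 = (-21 + 5*7) - 7/2 = (-21 + 35) - 7/2 = 14 - 7/2 = 21/2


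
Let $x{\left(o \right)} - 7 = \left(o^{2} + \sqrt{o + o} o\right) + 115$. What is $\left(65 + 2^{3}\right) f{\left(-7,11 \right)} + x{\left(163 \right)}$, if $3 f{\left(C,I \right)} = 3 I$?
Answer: $27494 + 163 \sqrt{326} \approx 30437.0$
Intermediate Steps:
$f{\left(C,I \right)} = I$ ($f{\left(C,I \right)} = \frac{3 I}{3} = I$)
$x{\left(o \right)} = 122 + o^{2} + \sqrt{2} o^{\frac{3}{2}}$ ($x{\left(o \right)} = 7 + \left(\left(o^{2} + \sqrt{o + o} o\right) + 115\right) = 7 + \left(\left(o^{2} + \sqrt{2 o} o\right) + 115\right) = 7 + \left(\left(o^{2} + \sqrt{2} \sqrt{o} o\right) + 115\right) = 7 + \left(\left(o^{2} + \sqrt{2} o^{\frac{3}{2}}\right) + 115\right) = 7 + \left(115 + o^{2} + \sqrt{2} o^{\frac{3}{2}}\right) = 122 + o^{2} + \sqrt{2} o^{\frac{3}{2}}$)
$\left(65 + 2^{3}\right) f{\left(-7,11 \right)} + x{\left(163 \right)} = \left(65 + 2^{3}\right) 11 + \left(122 + 163^{2} + \sqrt{2} \cdot 163^{\frac{3}{2}}\right) = \left(65 + 8\right) 11 + \left(122 + 26569 + \sqrt{2} \cdot 163 \sqrt{163}\right) = 73 \cdot 11 + \left(122 + 26569 + 163 \sqrt{326}\right) = 803 + \left(26691 + 163 \sqrt{326}\right) = 27494 + 163 \sqrt{326}$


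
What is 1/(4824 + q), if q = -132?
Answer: 1/4692 ≈ 0.00021313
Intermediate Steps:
1/(4824 + q) = 1/(4824 - 132) = 1/4692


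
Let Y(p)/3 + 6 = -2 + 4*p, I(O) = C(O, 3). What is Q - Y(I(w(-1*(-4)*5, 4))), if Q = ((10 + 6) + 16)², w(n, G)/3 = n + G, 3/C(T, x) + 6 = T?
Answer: 11522/11 ≈ 1047.5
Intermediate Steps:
C(T, x) = 3/(-6 + T)
w(n, G) = 3*G + 3*n (w(n, G) = 3*(n + G) = 3*(G + n) = 3*G + 3*n)
I(O) = 3/(-6 + O)
Y(p) = -24 + 12*p (Y(p) = -18 + 3*(-2 + 4*p) = -18 + (-6 + 12*p) = -24 + 12*p)
Q = 1024 (Q = (16 + 16)² = 32² = 1024)
Q - Y(I(w(-1*(-4)*5, 4))) = 1024 - (-24 + 12*(3/(-6 + (3*4 + 3*(-1*(-4)*5))))) = 1024 - (-24 + 12*(3/(-6 + (12 + 3*(4*5))))) = 1024 - (-24 + 12*(3/(-6 + (12 + 3*20)))) = 1024 - (-24 + 12*(3/(-6 + (12 + 60)))) = 1024 - (-24 + 12*(3/(-6 + 72))) = 1024 - (-24 + 12*(3/66)) = 1024 - (-24 + 12*(3*(1/66))) = 1024 - (-24 + 12*(1/22)) = 1024 - (-24 + 6/11) = 1024 - 1*(-258/11) = 1024 + 258/11 = 11522/11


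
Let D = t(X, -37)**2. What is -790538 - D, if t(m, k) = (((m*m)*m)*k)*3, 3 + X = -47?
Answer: -192515625790538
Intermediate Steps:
X = -50 (X = -3 - 47 = -50)
t(m, k) = 3*k*m**3 (t(m, k) = ((m**2*m)*k)*3 = (m**3*k)*3 = (k*m**3)*3 = 3*k*m**3)
D = 192515625000000 (D = (3*(-37)*(-50)**3)**2 = (3*(-37)*(-125000))**2 = 13875000**2 = 192515625000000)
-790538 - D = -790538 - 1*192515625000000 = -790538 - 192515625000000 = -192515625790538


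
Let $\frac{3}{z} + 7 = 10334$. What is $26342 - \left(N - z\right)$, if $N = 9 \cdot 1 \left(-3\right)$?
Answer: $\frac{272312666}{10327} \approx 26369.0$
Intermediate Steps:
$z = \frac{3}{10327}$ ($z = \frac{3}{-7 + 10334} = \frac{3}{10327} \approx 0.0002905$)
$N = -27$ ($N = 9 \left(-3\right) = -27$)
$26342 - \left(N - z\right) = 26342 - \left(-27 - \frac{3}{10327}\right) = 26342 - - \frac{278832}{10327} = 26342 + \frac{278832}{10327} = \frac{272312666}{10327}$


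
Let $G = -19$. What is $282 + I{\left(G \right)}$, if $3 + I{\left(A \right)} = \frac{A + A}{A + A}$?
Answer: $280$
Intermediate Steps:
$I{\left(A \right)} = -2$ ($I{\left(A \right)} = -3 + \frac{A + A}{A + A} = -3 + \frac{2 A}{2 A} = -3 + 2 A \frac{1}{2 A} = -3 + 1 = -2$)
$282 + I{\left(G \right)} = 282 - 2 = 280$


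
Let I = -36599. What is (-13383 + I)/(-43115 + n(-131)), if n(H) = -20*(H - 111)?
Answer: 49982/38275 ≈ 1.3059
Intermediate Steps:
n(H) = 2220 - 20*H (n(H) = -20*(-111 + H) = 2220 - 20*H)
(-13383 + I)/(-43115 + n(-131)) = (-13383 - 36599)/(-43115 + (2220 - 20*(-131))) = -49982/(-43115 + (2220 + 2620)) = -49982/(-43115 + 4840) = -49982/(-38275) = -49982*(-1/38275) = 49982/38275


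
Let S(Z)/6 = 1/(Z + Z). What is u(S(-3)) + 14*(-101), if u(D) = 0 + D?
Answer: -1415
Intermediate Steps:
S(Z) = 3/Z (S(Z) = 6/(Z + Z) = 6/((2*Z)) = 6*(1/(2*Z)) = 3/Z)
u(D) = D
u(S(-3)) + 14*(-101) = 3/(-3) + 14*(-101) = 3*(-⅓) - 1414 = -1 - 1414 = -1415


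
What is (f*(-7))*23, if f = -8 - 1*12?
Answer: 3220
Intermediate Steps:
f = -20 (f = -8 - 12 = -20)
(f*(-7))*23 = -20*(-7)*23 = 140*23 = 3220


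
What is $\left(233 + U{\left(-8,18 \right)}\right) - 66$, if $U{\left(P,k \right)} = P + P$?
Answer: $151$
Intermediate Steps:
$U{\left(P,k \right)} = 2 P$
$\left(233 + U{\left(-8,18 \right)}\right) - 66 = \left(233 + 2 \left(-8\right)\right) - 66 = \left(233 - 16\right) - 66 = 217 - 66 = 151$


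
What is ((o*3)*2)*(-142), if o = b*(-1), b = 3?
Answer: 2556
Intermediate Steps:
o = -3 (o = 3*(-1) = -3)
((o*3)*2)*(-142) = (-3*3*2)*(-142) = -9*2*(-142) = -18*(-142) = 2556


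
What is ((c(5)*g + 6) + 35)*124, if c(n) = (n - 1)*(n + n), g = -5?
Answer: -19716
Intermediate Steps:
c(n) = 2*n*(-1 + n) (c(n) = (-1 + n)*(2*n) = 2*n*(-1 + n))
((c(5)*g + 6) + 35)*124 = (((2*5*(-1 + 5))*(-5) + 6) + 35)*124 = (((2*5*4)*(-5) + 6) + 35)*124 = ((40*(-5) + 6) + 35)*124 = ((-200 + 6) + 35)*124 = (-194 + 35)*124 = -159*124 = -19716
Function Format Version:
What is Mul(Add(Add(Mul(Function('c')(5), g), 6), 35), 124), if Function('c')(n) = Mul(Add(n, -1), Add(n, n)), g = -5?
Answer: -19716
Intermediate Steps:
Function('c')(n) = Mul(2, n, Add(-1, n)) (Function('c')(n) = Mul(Add(-1, n), Mul(2, n)) = Mul(2, n, Add(-1, n)))
Mul(Add(Add(Mul(Function('c')(5), g), 6), 35), 124) = Mul(Add(Add(Mul(Mul(2, 5, Add(-1, 5)), -5), 6), 35), 124) = Mul(Add(Add(Mul(Mul(2, 5, 4), -5), 6), 35), 124) = Mul(Add(Add(Mul(40, -5), 6), 35), 124) = Mul(Add(Add(-200, 6), 35), 124) = Mul(Add(-194, 35), 124) = Mul(-159, 124) = -19716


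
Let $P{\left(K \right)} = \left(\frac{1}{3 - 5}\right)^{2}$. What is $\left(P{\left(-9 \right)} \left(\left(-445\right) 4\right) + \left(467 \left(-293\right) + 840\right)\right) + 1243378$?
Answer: $1106942$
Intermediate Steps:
$P{\left(K \right)} = \frac{1}{4}$ ($P{\left(K \right)} = \left(\frac{1}{3 - 5}\right)^{2} = \left(\frac{1}{-2}\right)^{2} = \left(- \frac{1}{2}\right)^{2} = \frac{1}{4}$)
$\left(P{\left(-9 \right)} \left(\left(-445\right) 4\right) + \left(467 \left(-293\right) + 840\right)\right) + 1243378 = \left(\frac{\left(-445\right) 4}{4} + \left(467 \left(-293\right) + 840\right)\right) + 1243378 = \left(\frac{1}{4} \left(-1780\right) + \left(-136831 + 840\right)\right) + 1243378 = \left(-445 - 135991\right) + 1243378 = -136436 + 1243378 = 1106942$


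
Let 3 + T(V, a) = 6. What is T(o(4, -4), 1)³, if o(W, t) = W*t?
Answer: 27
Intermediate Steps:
T(V, a) = 3 (T(V, a) = -3 + 6 = 3)
T(o(4, -4), 1)³ = 3³ = 27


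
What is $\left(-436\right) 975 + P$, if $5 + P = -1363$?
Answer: $-426468$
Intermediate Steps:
$P = -1368$ ($P = -5 - 1363 = -1368$)
$\left(-436\right) 975 + P = \left(-436\right) 975 - 1368 = -425100 - 1368 = -426468$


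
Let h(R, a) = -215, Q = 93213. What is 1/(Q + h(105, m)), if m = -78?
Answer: 1/92998 ≈ 1.0753e-5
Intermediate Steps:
1/(Q + h(105, m)) = 1/(93213 - 215) = 1/92998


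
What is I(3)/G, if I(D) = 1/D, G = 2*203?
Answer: 1/1218 ≈ 0.00082102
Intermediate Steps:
G = 406
I(3)/G = 1/(3*406) = (1/3)*(1/406) = 1/1218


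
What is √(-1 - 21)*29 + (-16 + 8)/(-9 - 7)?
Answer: ½ + 29*I*√22 ≈ 0.5 + 136.02*I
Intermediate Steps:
√(-1 - 21)*29 + (-16 + 8)/(-9 - 7) = √(-22)*29 - 8/(-16) = (I*√22)*29 - 8*(-1/16) = 29*I*√22 + ½ = ½ + 29*I*√22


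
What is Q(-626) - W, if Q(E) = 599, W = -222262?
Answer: 222861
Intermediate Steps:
Q(-626) - W = 599 - 1*(-222262) = 599 + 222262 = 222861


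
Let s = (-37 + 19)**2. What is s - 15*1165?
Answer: -17151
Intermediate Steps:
s = 324 (s = (-18)**2 = 324)
s - 15*1165 = 324 - 15*1165 = 324 - 17475 = -17151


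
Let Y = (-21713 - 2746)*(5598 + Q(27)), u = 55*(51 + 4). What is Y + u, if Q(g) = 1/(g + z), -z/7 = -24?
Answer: -8899707858/65 ≈ -1.3692e+8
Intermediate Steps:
z = 168 (z = -7*(-24) = 168)
Q(g) = 1/(168 + g) (Q(g) = 1/(g + 168) = 1/(168 + g))
u = 3025 (u = 55*55 = 3025)
Y = -8899904483/65 (Y = (-21713 - 2746)*(5598 + 1/(168 + 27)) = -24459*(5598 + 1/195) = -24459*1091611/195 = -8899904483/65 ≈ -1.3692e+8)
Y + u = -8899904483/65 + 3025 = -8899707858/65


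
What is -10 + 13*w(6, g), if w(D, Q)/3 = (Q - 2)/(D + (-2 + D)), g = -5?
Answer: -373/10 ≈ -37.300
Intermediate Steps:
w(D, Q) = 3*(-2 + Q)/(-2 + 2*D) (w(D, Q) = 3*((Q - 2)/(D + (-2 + D))) = 3*((-2 + Q)/(-2 + 2*D)) = 3*(-2 + Q)/(-2 + 2*D))
-10 + 13*w(6, g) = -10 + 13*(3*(-2 - 5)/(2*(-1 + 6))) = -10 + 13*((3/2)*(-7)/5) = -10 + 13*((3/2)*(⅕)*(-7)) = -10 + 13*(-21/10) = -10 - 273/10 = -373/10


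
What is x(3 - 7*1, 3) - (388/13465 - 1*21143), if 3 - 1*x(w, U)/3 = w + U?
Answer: 284851687/13465 ≈ 21155.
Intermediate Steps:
x(w, U) = 9 - 3*U - 3*w (x(w, U) = 9 - 3*(w + U) = 9 - 3*(U + w) = 9 + (-3*U - 3*w) = 9 - 3*U - 3*w)
x(3 - 7*1, 3) - (388/13465 - 1*21143) = (9 - 3*3 - 3*(3 - 7*1)) - (388/13465 - 1*21143) = (9 - 9 - 3*(3 - 7)) - (388*(1/13465) - 21143) = (9 - 9 - 3*(-4)) - (388/13465 - 21143) = (9 - 9 + 12) - 1*(-284690107/13465) = 12 + 284690107/13465 = 284851687/13465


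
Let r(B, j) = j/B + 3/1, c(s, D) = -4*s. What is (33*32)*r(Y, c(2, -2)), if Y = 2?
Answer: -1056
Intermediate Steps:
r(B, j) = 3 + j/B (r(B, j) = j/B + 3*1 = j/B + 3 = 3 + j/B)
(33*32)*r(Y, c(2, -2)) = (33*32)*(3 - 4*2/2) = 1056*(3 - 8*1/2) = 1056*(3 - 4) = 1056*(-1) = -1056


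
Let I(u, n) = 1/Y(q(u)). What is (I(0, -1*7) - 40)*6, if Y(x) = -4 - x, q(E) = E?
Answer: -483/2 ≈ -241.50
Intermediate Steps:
I(u, n) = 1/(-4 - u)
(I(0, -1*7) - 40)*6 = (-1/(4 + 0) - 40)*6 = (-1/4 - 40)*6 = (-1*¼ - 40)*6 = (-¼ - 40)*6 = -161/4*6 = -483/2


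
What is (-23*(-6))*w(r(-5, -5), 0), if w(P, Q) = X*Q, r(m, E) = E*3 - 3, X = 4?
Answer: 0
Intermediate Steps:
r(m, E) = -3 + 3*E (r(m, E) = 3*E - 3 = -3 + 3*E)
w(P, Q) = 4*Q
(-23*(-6))*w(r(-5, -5), 0) = (-23*(-6))*(4*0) = 138*0 = 0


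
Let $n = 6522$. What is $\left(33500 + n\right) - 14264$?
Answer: $25758$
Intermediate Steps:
$\left(33500 + n\right) - 14264 = \left(33500 + 6522\right) - 14264 = 40022 - 14264 = 25758$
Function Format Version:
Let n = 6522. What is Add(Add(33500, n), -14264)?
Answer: 25758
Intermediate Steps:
Add(Add(33500, n), -14264) = Add(Add(33500, 6522), -14264) = Add(40022, -14264) = 25758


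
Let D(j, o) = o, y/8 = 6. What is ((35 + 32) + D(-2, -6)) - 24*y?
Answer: -1091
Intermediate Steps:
y = 48 (y = 8*6 = 48)
((35 + 32) + D(-2, -6)) - 24*y = ((35 + 32) - 6) - 24*48 = (67 - 6) - 1152 = 61 - 1152 = -1091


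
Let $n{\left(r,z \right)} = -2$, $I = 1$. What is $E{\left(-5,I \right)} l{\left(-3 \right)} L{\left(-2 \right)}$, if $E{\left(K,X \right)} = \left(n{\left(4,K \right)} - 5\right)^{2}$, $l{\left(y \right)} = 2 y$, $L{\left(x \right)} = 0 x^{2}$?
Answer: $0$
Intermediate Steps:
$L{\left(x \right)} = 0$
$E{\left(K,X \right)} = 49$ ($E{\left(K,X \right)} = \left(-2 - 5\right)^{2} = \left(-7\right)^{2} = 49$)
$E{\left(-5,I \right)} l{\left(-3 \right)} L{\left(-2 \right)} = 49 \cdot 2 \left(-3\right) 0 = 49 \left(-6\right) 0 = \left(-294\right) 0 = 0$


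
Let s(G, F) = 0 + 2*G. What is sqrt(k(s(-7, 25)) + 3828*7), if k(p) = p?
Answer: sqrt(26782) ≈ 163.65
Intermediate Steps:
s(G, F) = 2*G
sqrt(k(s(-7, 25)) + 3828*7) = sqrt(2*(-7) + 3828*7) = sqrt(-14 + 26796) = sqrt(26782)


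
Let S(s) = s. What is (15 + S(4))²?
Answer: 361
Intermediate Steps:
(15 + S(4))² = (15 + 4)² = 19² = 361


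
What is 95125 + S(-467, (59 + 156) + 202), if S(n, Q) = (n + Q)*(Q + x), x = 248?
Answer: 61875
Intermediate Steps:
S(n, Q) = (248 + Q)*(Q + n) (S(n, Q) = (n + Q)*(Q + 248) = (Q + n)*(248 + Q) = (248 + Q)*(Q + n))
95125 + S(-467, (59 + 156) + 202) = 95125 + (((59 + 156) + 202)² + 248*((59 + 156) + 202) + 248*(-467) + ((59 + 156) + 202)*(-467)) = 95125 + ((215 + 202)² + 248*(215 + 202) - 115816 + (215 + 202)*(-467)) = 95125 + (417² + 248*417 - 115816 + 417*(-467)) = 95125 + (173889 + 103416 - 115816 - 194739) = 95125 - 33250 = 61875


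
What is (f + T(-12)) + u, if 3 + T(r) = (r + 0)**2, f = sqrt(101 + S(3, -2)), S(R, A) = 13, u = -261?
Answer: -120 + sqrt(114) ≈ -109.32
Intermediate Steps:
f = sqrt(114) (f = sqrt(101 + 13) = sqrt(114) ≈ 10.677)
T(r) = -3 + r**2 (T(r) = -3 + (r + 0)**2 = -3 + r**2)
(f + T(-12)) + u = (sqrt(114) + (-3 + (-12)**2)) - 261 = (sqrt(114) + (-3 + 144)) - 261 = (sqrt(114) + 141) - 261 = (141 + sqrt(114)) - 261 = -120 + sqrt(114)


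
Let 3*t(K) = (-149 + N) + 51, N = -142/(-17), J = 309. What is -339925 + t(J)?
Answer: -5779233/17 ≈ -3.3996e+5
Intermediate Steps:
N = 142/17 (N = -142*(-1/17) = 142/17 ≈ 8.3529)
t(K) = -508/17 (t(K) = ((-149 + 142/17) + 51)/3 = (-2391/17 + 51)/3 = (⅓)*(-1524/17) = -508/17)
-339925 + t(J) = -339925 - 508/17 = -5779233/17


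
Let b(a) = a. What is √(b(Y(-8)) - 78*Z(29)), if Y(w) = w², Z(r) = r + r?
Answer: 2*I*√1115 ≈ 66.783*I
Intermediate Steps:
Z(r) = 2*r
√(b(Y(-8)) - 78*Z(29)) = √((-8)² - 156*29) = √(64 - 78*58) = √(64 - 4524) = √(-4460) = 2*I*√1115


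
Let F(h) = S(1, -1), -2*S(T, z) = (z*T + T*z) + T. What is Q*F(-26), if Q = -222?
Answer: -111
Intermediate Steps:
S(T, z) = -T/2 - T*z (S(T, z) = -((z*T + T*z) + T)/2 = -((T*z + T*z) + T)/2 = -(2*T*z + T)/2 = -(T + 2*T*z)/2 = -T/2 - T*z)
F(h) = 1/2 (F(h) = -1*1*(1/2 - 1) = -1*1*(-1/2) = 1/2)
Q*F(-26) = -222*1/2 = -111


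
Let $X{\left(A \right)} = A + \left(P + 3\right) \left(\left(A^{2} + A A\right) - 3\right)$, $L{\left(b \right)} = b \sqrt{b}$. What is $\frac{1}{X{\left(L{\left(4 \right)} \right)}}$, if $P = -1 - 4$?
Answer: $- \frac{1}{242} \approx -0.0041322$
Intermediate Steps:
$P = -5$
$L{\left(b \right)} = b^{\frac{3}{2}}$
$X{\left(A \right)} = 6 + A - 4 A^{2}$ ($X{\left(A \right)} = A + \left(-5 + 3\right) \left(\left(A^{2} + A A\right) - 3\right) = A - 2 \left(\left(A^{2} + A^{2}\right) - 3\right) = A - 2 \left(2 A^{2} - 3\right) = A - 2 \left(-3 + 2 A^{2}\right) = A - \left(-6 + 4 A^{2}\right) = 6 + A - 4 A^{2}$)
$\frac{1}{X{\left(L{\left(4 \right)} \right)}} = \frac{1}{6 + 4^{\frac{3}{2}} - 4 \left(4^{\frac{3}{2}}\right)^{2}} = \frac{1}{6 + 8 - 4 \cdot 8^{2}} = \frac{1}{6 + 8 - 256} = \frac{1}{-242} = - \frac{1}{242}$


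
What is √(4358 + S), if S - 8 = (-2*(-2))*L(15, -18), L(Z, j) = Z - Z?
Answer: √4366 ≈ 66.076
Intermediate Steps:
L(Z, j) = 0
S = 8 (S = 8 - 2*(-2)*0 = 8 + 4*0 = 8 + 0 = 8)
√(4358 + S) = √(4358 + 8) = √4366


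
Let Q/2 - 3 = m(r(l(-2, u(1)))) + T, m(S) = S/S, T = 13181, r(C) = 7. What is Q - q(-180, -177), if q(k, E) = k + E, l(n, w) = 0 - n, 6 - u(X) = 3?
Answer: 26727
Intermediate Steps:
u(X) = 3 (u(X) = 6 - 1*3 = 6 - 3 = 3)
l(n, w) = -n
q(k, E) = E + k
m(S) = 1
Q = 26370 (Q = 6 + 2*(1 + 13181) = 6 + 2*13182 = 6 + 26364 = 26370)
Q - q(-180, -177) = 26370 - (-177 - 180) = 26370 - 1*(-357) = 26370 + 357 = 26727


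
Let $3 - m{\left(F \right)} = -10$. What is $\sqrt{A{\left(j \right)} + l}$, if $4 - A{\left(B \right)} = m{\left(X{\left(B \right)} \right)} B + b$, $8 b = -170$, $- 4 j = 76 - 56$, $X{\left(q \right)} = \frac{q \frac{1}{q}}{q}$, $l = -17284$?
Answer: $\frac{5 i \sqrt{2751}}{2} \approx 131.13 i$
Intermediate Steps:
$X{\left(q \right)} = \frac{1}{q}$ ($X{\left(q \right)} = 1 \frac{1}{q} = \frac{1}{q}$)
$m{\left(F \right)} = 13$ ($m{\left(F \right)} = 3 - -10 = 3 + 10 = 13$)
$j = -5$ ($j = - \frac{76 - 56}{4} = \left(- \frac{1}{4}\right) 20 = -5$)
$b = - \frac{85}{4}$ ($b = \frac{1}{8} \left(-170\right) = - \frac{85}{4} \approx -21.25$)
$A{\left(B \right)} = \frac{101}{4} - 13 B$ ($A{\left(B \right)} = 4 - \left(13 B - \frac{85}{4}\right) = 4 - \left(- \frac{85}{4} + 13 B\right) = \frac{101}{4} - 13 B$)
$\sqrt{A{\left(j \right)} + l} = \sqrt{\left(\frac{101}{4} - -65\right) - 17284} = \sqrt{\left(\frac{101}{4} + 65\right) - 17284} = \sqrt{\frac{361}{4} - 17284} = \sqrt{- \frac{68775}{4}} = \frac{5 i \sqrt{2751}}{2}$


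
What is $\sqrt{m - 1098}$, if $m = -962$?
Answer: $2 i \sqrt{515} \approx 45.387 i$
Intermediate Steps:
$\sqrt{m - 1098} = \sqrt{-962 - 1098} = \sqrt{-2060} = 2 i \sqrt{515}$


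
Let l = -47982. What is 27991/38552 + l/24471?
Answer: -388278101/314468664 ≈ -1.2347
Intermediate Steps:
27991/38552 + l/24471 = 27991/38552 - 47982/24471 = 27991*(1/38552) - 47982*1/24471 = 27991/38552 - 15994/8157 = -388278101/314468664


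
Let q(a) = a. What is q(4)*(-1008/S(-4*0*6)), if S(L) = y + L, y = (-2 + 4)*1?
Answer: -2016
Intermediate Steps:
y = 2 (y = 2*1 = 2)
S(L) = 2 + L
q(4)*(-1008/S(-4*0*6)) = 4*(-1008/(2 - 4*0*6)) = 4*(-1008/(2 + 0*6)) = 4*(-1008/(2 + 0)) = 4*(-1008/2) = 4*(-1008*1/2) = 4*(-504) = -2016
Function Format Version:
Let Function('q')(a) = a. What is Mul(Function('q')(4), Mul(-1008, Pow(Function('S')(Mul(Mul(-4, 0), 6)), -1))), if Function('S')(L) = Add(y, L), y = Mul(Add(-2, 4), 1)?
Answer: -2016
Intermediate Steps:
y = 2 (y = Mul(2, 1) = 2)
Function('S')(L) = Add(2, L)
Mul(Function('q')(4), Mul(-1008, Pow(Function('S')(Mul(Mul(-4, 0), 6)), -1))) = Mul(4, Mul(-1008, Pow(Add(2, Mul(Mul(-4, 0), 6)), -1))) = Mul(4, Mul(-1008, Pow(Add(2, Mul(0, 6)), -1))) = Mul(4, Mul(-1008, Pow(Add(2, 0), -1))) = Mul(4, Mul(-1008, Pow(2, -1))) = Mul(4, Mul(-1008, Rational(1, 2))) = Mul(4, -504) = -2016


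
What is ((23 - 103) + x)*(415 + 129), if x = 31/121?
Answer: -5249056/121 ≈ -43381.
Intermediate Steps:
x = 31/121 (x = 31*(1/121) = 31/121 ≈ 0.25620)
((23 - 103) + x)*(415 + 129) = ((23 - 103) + 31/121)*(415 + 129) = (-80 + 31/121)*544 = -9649/121*544 = -5249056/121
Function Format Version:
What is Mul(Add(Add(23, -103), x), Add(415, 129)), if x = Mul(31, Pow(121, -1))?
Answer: Rational(-5249056, 121) ≈ -43381.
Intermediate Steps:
x = Rational(31, 121) (x = Mul(31, Rational(1, 121)) = Rational(31, 121) ≈ 0.25620)
Mul(Add(Add(23, -103), x), Add(415, 129)) = Mul(Add(Add(23, -103), Rational(31, 121)), Add(415, 129)) = Mul(Add(-80, Rational(31, 121)), 544) = Mul(Rational(-9649, 121), 544) = Rational(-5249056, 121)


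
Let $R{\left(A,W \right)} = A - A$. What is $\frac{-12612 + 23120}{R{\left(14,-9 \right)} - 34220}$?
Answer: $- \frac{2627}{8555} \approx -0.30707$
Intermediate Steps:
$R{\left(A,W \right)} = 0$
$\frac{-12612 + 23120}{R{\left(14,-9 \right)} - 34220} = \frac{-12612 + 23120}{0 - 34220} = \frac{10508}{-34220} = 10508 \left(- \frac{1}{34220}\right) = - \frac{2627}{8555}$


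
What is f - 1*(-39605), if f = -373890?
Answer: -334285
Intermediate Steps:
f - 1*(-39605) = -373890 - 1*(-39605) = -373890 + 39605 = -334285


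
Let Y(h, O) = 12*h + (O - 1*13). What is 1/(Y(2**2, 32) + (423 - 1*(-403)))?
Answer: 1/893 ≈ 0.0011198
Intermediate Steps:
Y(h, O) = -13 + O + 12*h (Y(h, O) = 12*h + (O - 13) = 12*h + (-13 + O) = -13 + O + 12*h)
1/(Y(2**2, 32) + (423 - 1*(-403))) = 1/((-13 + 32 + 12*2**2) + (423 - 1*(-403))) = 1/((-13 + 32 + 12*4) + (423 + 403)) = 1/((-13 + 32 + 48) + 826) = 1/(67 + 826) = 1/893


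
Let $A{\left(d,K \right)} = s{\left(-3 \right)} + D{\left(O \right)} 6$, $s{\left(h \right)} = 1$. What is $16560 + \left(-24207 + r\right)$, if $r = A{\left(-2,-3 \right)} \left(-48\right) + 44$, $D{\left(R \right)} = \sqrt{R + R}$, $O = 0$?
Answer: $-7651$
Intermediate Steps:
$D{\left(R \right)} = \sqrt{2} \sqrt{R}$ ($D{\left(R \right)} = \sqrt{2 R} = \sqrt{2} \sqrt{R}$)
$A{\left(d,K \right)} = 1$ ($A{\left(d,K \right)} = 1 + \sqrt{2} \sqrt{0} \cdot 6 = 1 + \sqrt{2} \cdot 0 \cdot 6 = 1 + 0 \cdot 6 = 1 + 0 = 1$)
$r = -4$ ($r = 1 \left(-48\right) + 44 = -48 + 44 = -4$)
$16560 + \left(-24207 + r\right) = 16560 - 24211 = -7651$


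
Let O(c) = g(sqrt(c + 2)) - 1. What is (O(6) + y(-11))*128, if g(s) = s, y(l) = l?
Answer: -1536 + 256*sqrt(2) ≈ -1174.0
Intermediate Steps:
O(c) = -1 + sqrt(2 + c) (O(c) = sqrt(c + 2) - 1 = sqrt(2 + c) - 1 = -1 + sqrt(2 + c))
(O(6) + y(-11))*128 = ((-1 + sqrt(2 + 6)) - 11)*128 = ((-1 + sqrt(8)) - 11)*128 = ((-1 + 2*sqrt(2)) - 11)*128 = (-12 + 2*sqrt(2))*128 = -1536 + 256*sqrt(2)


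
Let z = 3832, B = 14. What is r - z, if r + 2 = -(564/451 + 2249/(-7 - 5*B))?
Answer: -12015677/3157 ≈ -3806.0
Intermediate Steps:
r = 81947/3157 (r = -2 - (564/451 + 2249/(-7 - 5*14)) = -2 - (564*(1/451) + 2249/(-7 - 70)) = -2 - (564/451 + 2249/(-77)) = -2 - (564/451 + 2249*(-1/77)) = -2 - (564/451 - 2249/77) = -2 - 1*(-88261/3157) = -2 + 88261/3157 = 81947/3157 ≈ 25.957)
r - z = 81947/3157 - 1*3832 = 81947/3157 - 3832 = -12015677/3157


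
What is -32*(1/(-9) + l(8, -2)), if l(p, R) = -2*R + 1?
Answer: -1408/9 ≈ -156.44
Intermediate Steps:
l(p, R) = 1 - 2*R
-32*(1/(-9) + l(8, -2)) = -32*(1/(-9) + (1 - 2*(-2))) = -32*(-1/9 + (1 + 4)) = -32*(-1/9 + 5) = -32*44/9 = -1408/9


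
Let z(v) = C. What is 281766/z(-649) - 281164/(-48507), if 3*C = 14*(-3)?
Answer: -6831843533/339549 ≈ -20120.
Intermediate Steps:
C = -14 (C = (14*(-3))/3 = (1/3)*(-42) = -14)
z(v) = -14
281766/z(-649) - 281164/(-48507) = 281766/(-14) - 281164/(-48507) = 281766*(-1/14) - 281164*(-1/48507) = -140883/7 + 281164/48507 = -6831843533/339549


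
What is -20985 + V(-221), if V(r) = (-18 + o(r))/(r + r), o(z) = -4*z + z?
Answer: -9276015/442 ≈ -20986.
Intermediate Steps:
o(z) = -3*z
V(r) = (-18 - 3*r)/(2*r) (V(r) = (-18 - 3*r)/(r + r) = (-18 - 3*r)/((2*r)) = (-18 - 3*r)*(1/(2*r)) = (-18 - 3*r)/(2*r))
-20985 + V(-221) = -20985 + (-3/2 - 9/(-221)) = -20985 + (-3/2 - 9*(-1/221)) = -20985 + (-3/2 + 9/221) = -20985 - 645/442 = -9276015/442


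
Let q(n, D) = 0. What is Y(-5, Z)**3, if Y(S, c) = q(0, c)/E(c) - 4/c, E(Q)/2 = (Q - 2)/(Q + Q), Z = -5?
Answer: 64/125 ≈ 0.51200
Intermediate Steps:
E(Q) = (-2 + Q)/Q (E(Q) = 2*((Q - 2)/(Q + Q)) = 2*((-2 + Q)/((2*Q))) = 2*((-2 + Q)*(1/(2*Q))) = 2*((-2 + Q)/(2*Q)) = (-2 + Q)/Q)
Y(S, c) = -4/c (Y(S, c) = 0/(((-2 + c)/c)) - 4/c = 0*(c/(-2 + c)) - 4/c = 0 - 4/c = -4/c)
Y(-5, Z)**3 = (-4/(-5))**3 = (-4*(-1/5))**3 = (4/5)**3 = 64/125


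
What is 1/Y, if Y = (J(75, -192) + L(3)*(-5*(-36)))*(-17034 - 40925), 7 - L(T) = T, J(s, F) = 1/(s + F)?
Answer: -117/4882408201 ≈ -2.3964e-8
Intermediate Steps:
J(s, F) = 1/(F + s)
L(T) = 7 - T
Y = -4882408201/117 (Y = (1/(-192 + 75) + (7 - 1*3)*(-5*(-36)))*(-17034 - 40925) = (1/(-117) + (7 - 3)*180)*(-57959) = (-1/117 + 4*180)*(-57959) = (-1/117 + 720)*(-57959) = (84239/117)*(-57959) = -4882408201/117 ≈ -4.1730e+7)
1/Y = 1/(-4882408201/117) = -117/4882408201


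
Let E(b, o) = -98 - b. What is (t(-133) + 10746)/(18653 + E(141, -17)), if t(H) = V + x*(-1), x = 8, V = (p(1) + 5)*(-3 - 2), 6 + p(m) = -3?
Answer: 163/279 ≈ 0.58423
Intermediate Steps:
p(m) = -9 (p(m) = -6 - 3 = -9)
V = 20 (V = (-9 + 5)*(-3 - 2) = -4*(-5) = 20)
t(H) = 12 (t(H) = 20 + 8*(-1) = 20 - 8 = 12)
(t(-133) + 10746)/(18653 + E(141, -17)) = (12 + 10746)/(18653 + (-98 - 1*141)) = 10758/(18653 + (-98 - 141)) = 10758/(18653 - 239) = 10758/18414 = 10758*(1/18414) = 163/279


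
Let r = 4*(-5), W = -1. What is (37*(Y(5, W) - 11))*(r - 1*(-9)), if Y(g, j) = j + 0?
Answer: 4884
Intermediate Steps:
r = -20
Y(g, j) = j
(37*(Y(5, W) - 11))*(r - 1*(-9)) = (37*(-1 - 11))*(-20 - 1*(-9)) = (37*(-12))*(-20 + 9) = -444*(-11) = 4884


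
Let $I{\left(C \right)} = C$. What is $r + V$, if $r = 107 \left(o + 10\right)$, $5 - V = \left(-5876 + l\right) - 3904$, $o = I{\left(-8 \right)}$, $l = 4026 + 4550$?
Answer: $1423$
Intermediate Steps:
$l = 8576$
$o = -8$
$V = 1209$ ($V = 5 - \left(\left(-5876 + 8576\right) - 3904\right) = 5 - \left(2700 - 3904\right) = 5 - -1204 = 5 + 1204 = 1209$)
$r = 214$ ($r = 107 \left(-8 + 10\right) = 107 \cdot 2 = 214$)
$r + V = 214 + 1209 = 1423$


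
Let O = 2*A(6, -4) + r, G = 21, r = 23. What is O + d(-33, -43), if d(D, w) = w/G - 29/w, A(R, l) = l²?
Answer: 48425/903 ≈ 53.627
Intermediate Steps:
d(D, w) = -29/w + w/21 (d(D, w) = w/21 - 29/w = -29/w + w/21)
O = 55 (O = 2*(-4)² + 23 = 2*16 + 23 = 32 + 23 = 55)
O + d(-33, -43) = 55 + (-29/(-43) + (1/21)*(-43)) = 55 + (-29*(-1/43) - 43/21) = 55 + (29/43 - 43/21) = 55 - 1240/903 = 48425/903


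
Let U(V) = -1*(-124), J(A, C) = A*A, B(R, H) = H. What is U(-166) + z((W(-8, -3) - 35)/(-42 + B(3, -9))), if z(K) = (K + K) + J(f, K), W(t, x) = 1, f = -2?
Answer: 388/3 ≈ 129.33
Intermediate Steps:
J(A, C) = A²
U(V) = 124
z(K) = 4 + 2*K (z(K) = (K + K) + (-2)² = 2*K + 4 = 4 + 2*K)
U(-166) + z((W(-8, -3) - 35)/(-42 + B(3, -9))) = 124 + (4 + 2*((1 - 35)/(-42 - 9))) = 124 + (4 + 2*(-34/(-51))) = 124 + (4 + 2*(-34*(-1/51))) = 124 + (4 + 2*(⅔)) = 124 + (4 + 4/3) = 124 + 16/3 = 388/3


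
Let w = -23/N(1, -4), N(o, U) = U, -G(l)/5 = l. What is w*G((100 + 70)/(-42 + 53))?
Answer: -9775/22 ≈ -444.32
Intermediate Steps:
G(l) = -5*l
w = 23/4 (w = -23/(-4) = -23*(-1/4) = 23/4 ≈ 5.7500)
w*G((100 + 70)/(-42 + 53)) = 23*(-5*(100 + 70)/(-42 + 53))/4 = 23*(-850/11)/4 = 23*(-5*170/11)/4 = (23/4)*(-850/11) = -9775/22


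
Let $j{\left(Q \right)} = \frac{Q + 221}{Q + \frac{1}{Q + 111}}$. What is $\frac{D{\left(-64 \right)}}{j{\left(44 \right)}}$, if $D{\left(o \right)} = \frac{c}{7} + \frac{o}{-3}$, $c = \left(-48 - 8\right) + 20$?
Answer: $\frac{463828}{172515} \approx 2.6886$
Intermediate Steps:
$c = -36$ ($c = -56 + 20 = -36$)
$j{\left(Q \right)} = \frac{221 + Q}{Q + \frac{1}{111 + Q}}$
$D{\left(o \right)} = - \frac{36}{7} - \frac{o}{3}$ ($D{\left(o \right)} = - \frac{36}{7} + \frac{o}{-3} = \left(-36\right) \frac{1}{7} + o \left(- \frac{1}{3}\right) = - \frac{36}{7} - \frac{o}{3}$)
$\frac{D{\left(-64 \right)}}{j{\left(44 \right)}} = \frac{- \frac{36}{7} - - \frac{64}{3}}{\frac{1}{1 + 44^{2} + 111 \cdot 44} \left(24531 + 44^{2} + 332 \cdot 44\right)} = \frac{- \frac{36}{7} + \frac{64}{3}}{\frac{1}{1 + 1936 + 4884} \left(24531 + 1936 + 14608\right)} = \frac{340}{21 \cdot \frac{1}{6821} \cdot 41075} = \frac{340}{21 \cdot \frac{41075}{6821}} = \frac{340}{21} \cdot \frac{6821}{41075} = \frac{463828}{172515}$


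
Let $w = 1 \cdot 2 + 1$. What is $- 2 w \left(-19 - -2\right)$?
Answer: $102$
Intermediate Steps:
$w = 3$ ($w = 2 + 1 = 3$)
$- 2 w \left(-19 - -2\right) = \left(-2\right) 3 \left(-19 - -2\right) = - 6 \left(-19 + 2\right) = \left(-6\right) \left(-17\right) = 102$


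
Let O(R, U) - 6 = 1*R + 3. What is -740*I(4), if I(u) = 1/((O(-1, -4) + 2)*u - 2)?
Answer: -370/19 ≈ -19.474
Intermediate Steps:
O(R, U) = 9 + R (O(R, U) = 6 + (1*R + 3) = 6 + (R + 3) = 6 + (3 + R) = 9 + R)
I(u) = 1/(-2 + 10*u) (I(u) = 1/(((9 - 1) + 2)*u - 2) = 1/((8 + 2)*u - 2) = 1/(10*u - 2) = 1/(-2 + 10*u))
-740*I(4) = -370/(-1 + 5*4) = -370/(-1 + 20) = -370/19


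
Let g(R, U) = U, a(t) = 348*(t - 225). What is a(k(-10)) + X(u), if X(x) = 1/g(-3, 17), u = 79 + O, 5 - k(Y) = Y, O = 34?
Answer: -1242359/17 ≈ -73080.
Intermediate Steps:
k(Y) = 5 - Y
a(t) = -78300 + 348*t (a(t) = 348*(-225 + t) = -78300 + 348*t)
u = 113 (u = 79 + 34 = 113)
X(x) = 1/17
a(k(-10)) + X(u) = (-78300 + 348*(5 - 1*(-10))) + 1/17 = (-78300 + 348*(5 + 10)) + 1/17 = (-78300 + 348*15) + 1/17 = (-78300 + 5220) + 1/17 = -73080 + 1/17 = -1242359/17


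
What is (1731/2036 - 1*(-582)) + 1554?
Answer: 4350627/2036 ≈ 2136.9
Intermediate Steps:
(1731/2036 - 1*(-582)) + 1554 = (1731*(1/2036) + 582) + 1554 = (1731/2036 + 582) + 1554 = 1186683/2036 + 1554 = 4350627/2036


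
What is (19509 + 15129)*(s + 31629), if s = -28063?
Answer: 123519108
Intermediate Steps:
(19509 + 15129)*(s + 31629) = (19509 + 15129)*(-28063 + 31629) = 34638*3566 = 123519108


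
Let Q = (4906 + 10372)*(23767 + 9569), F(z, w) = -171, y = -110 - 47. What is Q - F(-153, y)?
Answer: 509307579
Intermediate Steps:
y = -157
Q = 509307408 (Q = 15278*33336 = 509307408)
Q - F(-153, y) = 509307408 - 1*(-171) = 509307408 + 171 = 509307579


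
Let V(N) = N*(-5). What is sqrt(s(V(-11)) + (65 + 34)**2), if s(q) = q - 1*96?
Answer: 4*sqrt(610) ≈ 98.793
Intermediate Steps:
V(N) = -5*N
s(q) = -96 + q (s(q) = q - 96 = -96 + q)
sqrt(s(V(-11)) + (65 + 34)**2) = sqrt((-96 - 5*(-11)) + (65 + 34)**2) = sqrt((-96 + 55) + 99**2) = sqrt(-41 + 9801) = sqrt(9760) = 4*sqrt(610)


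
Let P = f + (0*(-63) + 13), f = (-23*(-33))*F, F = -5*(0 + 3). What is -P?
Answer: 11372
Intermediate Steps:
F = -15 (F = -5*3 = -15)
f = -11385 (f = -23*(-33)*(-15) = 759*(-15) = -11385)
P = -11372 (P = -11385 + (0*(-63) + 13) = -11385 + (0 + 13) = -11385 + 13 = -11372)
-P = -1*(-11372) = 11372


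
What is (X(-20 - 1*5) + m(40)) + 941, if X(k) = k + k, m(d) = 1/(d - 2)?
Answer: 33859/38 ≈ 891.03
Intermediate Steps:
m(d) = 1/(-2 + d)
X(k) = 2*k
(X(-20 - 1*5) + m(40)) + 941 = (2*(-20 - 1*5) + 1/(-2 + 40)) + 941 = (2*(-20 - 5) + 1/38) + 941 = (2*(-25) + 1/38) + 941 = (-50 + 1/38) + 941 = -1899/38 + 941 = 33859/38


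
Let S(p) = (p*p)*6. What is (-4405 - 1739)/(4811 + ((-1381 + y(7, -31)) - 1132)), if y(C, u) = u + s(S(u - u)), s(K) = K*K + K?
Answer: -6144/2267 ≈ -2.7102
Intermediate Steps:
S(p) = 6*p² (S(p) = p²*6 = 6*p²)
s(K) = K + K² (s(K) = K² + K = K + K²)
y(C, u) = u (y(C, u) = u + (6*(u - u)²)*(1 + 6*(u - u)²) = u + (6*0²)*(1 + 6*0²) = u + (6*0)*(1 + 6*0) = u + 0*(1 + 0) = u + 0*1 = u + 0 = u)
(-4405 - 1739)/(4811 + ((-1381 + y(7, -31)) - 1132)) = (-4405 - 1739)/(4811 + ((-1381 - 31) - 1132)) = -6144/(4811 + (-1412 - 1132)) = -6144/(4811 - 2544) = -6144/2267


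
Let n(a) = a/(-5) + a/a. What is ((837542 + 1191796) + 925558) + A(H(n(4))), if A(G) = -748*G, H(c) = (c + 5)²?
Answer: 73366752/25 ≈ 2.9347e+6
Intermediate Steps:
n(a) = 1 - a/5 (n(a) = a*(-⅕) + 1 = -a/5 + 1 = 1 - a/5)
H(c) = (5 + c)²
((837542 + 1191796) + 925558) + A(H(n(4))) = ((837542 + 1191796) + 925558) - 748*(5 + (1 - ⅕*4))² = (2029338 + 925558) - 748*(5 + (1 - ⅘))² = 2954896 - 748*(5 + ⅕)² = 2954896 - 748*(26/5)² = 2954896 - 748*676/25 = 2954896 - 505648/25 = 73366752/25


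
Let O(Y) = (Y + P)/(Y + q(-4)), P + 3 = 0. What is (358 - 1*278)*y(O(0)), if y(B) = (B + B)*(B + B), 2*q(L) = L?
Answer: 720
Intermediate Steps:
q(L) = L/2
P = -3 (P = -3 + 0 = -3)
O(Y) = (-3 + Y)/(-2 + Y) (O(Y) = (Y - 3)/(Y + (½)*(-4)) = (-3 + Y)/(Y - 2) = (-3 + Y)/(-2 + Y))
y(B) = 4*B² (y(B) = (2*B)*(2*B) = 4*B²)
(358 - 1*278)*y(O(0)) = (358 - 1*278)*(4*((-3 + 0)/(-2 + 0))²) = (358 - 278)*(4*(-3/(-2))²) = 80*(4*(-½*(-3))²) = 80*(4*(3/2)²) = 80*(4*(9/4)) = 80*9 = 720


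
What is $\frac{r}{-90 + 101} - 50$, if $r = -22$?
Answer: $-52$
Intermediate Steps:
$\frac{r}{-90 + 101} - 50 = - \frac{22}{-90 + 101} - 50 = - \frac{22}{11} - 50 = \left(-22\right) \frac{1}{11} - 50 = -2 - 50 = -52$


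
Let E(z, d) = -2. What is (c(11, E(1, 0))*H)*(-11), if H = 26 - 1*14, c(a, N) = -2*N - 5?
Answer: 132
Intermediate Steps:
c(a, N) = -5 - 2*N
H = 12 (H = 26 - 14 = 12)
(c(11, E(1, 0))*H)*(-11) = ((-5 - 2*(-2))*12)*(-11) = ((-5 + 4)*12)*(-11) = -1*12*(-11) = -12*(-11) = 132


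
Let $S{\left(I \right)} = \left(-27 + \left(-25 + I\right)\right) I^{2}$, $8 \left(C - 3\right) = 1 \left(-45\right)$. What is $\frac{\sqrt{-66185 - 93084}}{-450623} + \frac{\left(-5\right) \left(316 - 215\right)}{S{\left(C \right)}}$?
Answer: $\frac{258560}{192717} - \frac{i \sqrt{159269}}{450623} \approx 1.3417 - 0.00088563 i$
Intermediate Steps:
$C = - \frac{21}{8}$ ($C = 3 + \frac{1 \left(-45\right)}{8} = 3 + \frac{1}{8} \left(-45\right) = 3 - \frac{45}{8} = - \frac{21}{8} \approx -2.625$)
$S{\left(I \right)} = I^{2} \left(-52 + I\right)$ ($S{\left(I \right)} = \left(-52 + I\right) I^{2} = I^{2} \left(-52 + I\right)$)
$\frac{\sqrt{-66185 - 93084}}{-450623} + \frac{\left(-5\right) \left(316 - 215\right)}{S{\left(C \right)}} = \frac{\sqrt{-66185 - 93084}}{-450623} + \frac{\left(-5\right) \left(316 - 215\right)}{\left(- \frac{21}{8}\right)^{2} \left(-52 - \frac{21}{8}\right)} = \sqrt{-159269} \left(- \frac{1}{450623}\right) + \frac{\left(-5\right) 101}{\frac{441}{64} \left(- \frac{437}{8}\right)} = i \sqrt{159269} \left(- \frac{1}{450623}\right) - \frac{505}{- \frac{192717}{512}} = - \frac{i \sqrt{159269}}{450623} - - \frac{258560}{192717} = - \frac{i \sqrt{159269}}{450623} + \frac{258560}{192717} = \frac{258560}{192717} - \frac{i \sqrt{159269}}{450623}$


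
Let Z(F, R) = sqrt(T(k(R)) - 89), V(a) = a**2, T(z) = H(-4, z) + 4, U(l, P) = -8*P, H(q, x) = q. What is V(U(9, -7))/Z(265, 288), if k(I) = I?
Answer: -3136*I*sqrt(89)/89 ≈ -332.42*I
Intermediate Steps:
T(z) = 0 (T(z) = -4 + 4 = 0)
Z(F, R) = I*sqrt(89) (Z(F, R) = sqrt(0 - 89) = sqrt(-89) = I*sqrt(89))
V(U(9, -7))/Z(265, 288) = (-8*(-7))**2/((I*sqrt(89))) = 56**2*(-I*sqrt(89)/89) = 3136*(-I*sqrt(89)/89) = -3136*I*sqrt(89)/89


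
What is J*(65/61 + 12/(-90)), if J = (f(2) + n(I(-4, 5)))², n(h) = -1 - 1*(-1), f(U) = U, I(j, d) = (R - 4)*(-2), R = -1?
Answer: 3412/915 ≈ 3.7290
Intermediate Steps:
I(j, d) = 10 (I(j, d) = (-1 - 4)*(-2) = -5*(-2) = 10)
n(h) = 0 (n(h) = -1 + 1 = 0)
J = 4 (J = (2 + 0)² = 2² = 4)
J*(65/61 + 12/(-90)) = 4*(65/61 + 12/(-90)) = 4*(65*(1/61) + 12*(-1/90)) = 4*(65/61 - 2/15) = 4*(853/915) = 3412/915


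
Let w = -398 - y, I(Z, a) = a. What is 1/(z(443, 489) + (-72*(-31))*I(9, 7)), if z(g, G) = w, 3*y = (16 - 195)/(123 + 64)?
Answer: 561/8541965 ≈ 6.5676e-5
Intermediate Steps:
y = -179/561 (y = ((16 - 195)/(123 + 64))/3 = (-179/187)/3 = (-179*1/187)/3 = (⅓)*(-179/187) = -179/561 ≈ -0.31907)
w = -223099/561 (w = -398 - 1*(-179/561) = -398 + 179/561 = -223099/561 ≈ -397.68)
z(g, G) = -223099/561
1/(z(443, 489) + (-72*(-31))*I(9, 7)) = 1/(-223099/561 - 72*(-31)*7) = 1/(-223099/561 + 2232*7) = 1/(-223099/561 + 15624) = 1/(8541965/561) = 561/8541965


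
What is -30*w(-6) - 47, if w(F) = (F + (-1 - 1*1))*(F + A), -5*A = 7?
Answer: -1823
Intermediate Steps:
A = -7/5 (A = -⅕*7 = -7/5 ≈ -1.4000)
w(F) = (-2 + F)*(-7/5 + F) (w(F) = (F + (-1 - 1*1))*(F - 7/5) = (F + (-1 - 1))*(-7/5 + F) = (F - 2)*(-7/5 + F) = (-2 + F)*(-7/5 + F))
-30*w(-6) - 47 = -30*(14/5 + (-6)² - 17/5*(-6)) - 47 = -30*(14/5 + 36 + 102/5) - 47 = -30*296/5 - 47 = -1776 - 47 = -1823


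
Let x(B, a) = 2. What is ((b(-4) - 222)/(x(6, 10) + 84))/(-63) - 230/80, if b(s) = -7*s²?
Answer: -60971/21672 ≈ -2.8134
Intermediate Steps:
((b(-4) - 222)/(x(6, 10) + 84))/(-63) - 230/80 = ((-7*(-4)² - 222)/(2 + 84))/(-63) - 230/80 = ((-7*16 - 222)/86)*(-1/63) - 230*1/80 = ((-112 - 222)*(1/86))*(-1/63) - 23/8 = -334*1/86*(-1/63) - 23/8 = -167/43*(-1/63) - 23/8 = 167/2709 - 23/8 = -60971/21672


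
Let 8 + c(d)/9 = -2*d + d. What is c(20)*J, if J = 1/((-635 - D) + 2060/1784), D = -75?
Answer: 112392/249245 ≈ 0.45093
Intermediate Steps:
c(d) = -72 - 9*d (c(d) = -72 + 9*(-2*d + d) = -72 + 9*(-d) = -72 - 9*d)
J = -446/249245 (J = 1/((-635 - 1*(-75)) + 2060/1784) = 1/((-635 + 75) + 2060*(1/1784)) = 1/(-560 + 515/446) = 1/(-249245/446) = -446/249245 ≈ -0.0017894)
c(20)*J = (-72 - 9*20)*(-446/249245) = (-72 - 180)*(-446/249245) = -252*(-446/249245) = 112392/249245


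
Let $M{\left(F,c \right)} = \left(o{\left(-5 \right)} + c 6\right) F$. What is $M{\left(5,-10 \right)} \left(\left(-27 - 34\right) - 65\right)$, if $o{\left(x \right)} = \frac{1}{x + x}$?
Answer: $37863$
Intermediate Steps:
$o{\left(x \right)} = \frac{1}{2 x}$
$M{\left(F,c \right)} = F \left(- \frac{1}{10} + 6 c\right)$ ($M{\left(F,c \right)} = \left(\frac{1}{2 \left(-5\right)} + c 6\right) F = \left(\frac{1}{2} \left(- \frac{1}{5}\right) + 6 c\right) F = \left(- \frac{1}{10} + 6 c\right) F = F \left(- \frac{1}{10} + 6 c\right)$)
$M{\left(5,-10 \right)} \left(\left(-27 - 34\right) - 65\right) = \frac{1}{10} \cdot 5 \left(-1 + 60 \left(-10\right)\right) \left(\left(-27 - 34\right) - 65\right) = \frac{1}{10} \cdot 5 \left(-1 - 600\right) \left(-61 - 65\right) = \frac{1}{10} \cdot 5 \left(-601\right) \left(-126\right) = \left(- \frac{601}{2}\right) \left(-126\right) = 37863$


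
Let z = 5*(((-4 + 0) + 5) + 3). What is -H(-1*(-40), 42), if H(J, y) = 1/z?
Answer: -1/20 ≈ -0.050000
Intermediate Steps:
z = 20 (z = 5*((-4 + 5) + 3) = 5*(1 + 3) = 5*4 = 20)
H(J, y) = 1/20
-H(-1*(-40), 42) = -1*1/20 = -1/20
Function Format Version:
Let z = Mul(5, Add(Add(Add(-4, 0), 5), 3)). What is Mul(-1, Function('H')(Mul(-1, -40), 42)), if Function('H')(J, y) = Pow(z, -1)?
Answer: Rational(-1, 20) ≈ -0.050000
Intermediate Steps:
z = 20 (z = Mul(5, Add(Add(-4, 5), 3)) = Mul(5, Add(1, 3)) = Mul(5, 4) = 20)
Function('H')(J, y) = Rational(1, 20) (Function('H')(J, y) = Pow(20, -1) = Rational(1, 20))
Mul(-1, Function('H')(Mul(-1, -40), 42)) = Mul(-1, Rational(1, 20)) = Rational(-1, 20)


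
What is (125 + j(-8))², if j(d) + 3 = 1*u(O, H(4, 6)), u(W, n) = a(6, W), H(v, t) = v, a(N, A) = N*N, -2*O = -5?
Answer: 24964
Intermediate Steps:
O = 5/2 (O = -½*(-5) = 5/2 ≈ 2.5000)
a(N, A) = N²
u(W, n) = 36 (u(W, n) = 6² = 36)
j(d) = 33 (j(d) = -3 + 1*36 = -3 + 36 = 33)
(125 + j(-8))² = (125 + 33)² = 158² = 24964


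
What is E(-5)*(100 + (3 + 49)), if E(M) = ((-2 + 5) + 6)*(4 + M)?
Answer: -1368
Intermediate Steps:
E(M) = 36 + 9*M (E(M) = (3 + 6)*(4 + M) = 9*(4 + M) = 36 + 9*M)
E(-5)*(100 + (3 + 49)) = (36 + 9*(-5))*(100 + (3 + 49)) = (36 - 45)*(100 + 52) = -9*152 = -1368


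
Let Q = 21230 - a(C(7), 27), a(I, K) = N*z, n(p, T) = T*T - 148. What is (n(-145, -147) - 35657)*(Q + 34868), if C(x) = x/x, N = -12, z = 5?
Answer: -797218968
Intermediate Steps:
n(p, T) = -148 + T² (n(p, T) = T² - 148 = -148 + T²)
C(x) = 1
a(I, K) = -60 (a(I, K) = -12*5 = -60)
Q = 21290 (Q = 21230 - 1*(-60) = 21230 + 60 = 21290)
(n(-145, -147) - 35657)*(Q + 34868) = ((-148 + (-147)²) - 35657)*(21290 + 34868) = ((-148 + 21609) - 35657)*56158 = (21461 - 35657)*56158 = -14196*56158 = -797218968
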